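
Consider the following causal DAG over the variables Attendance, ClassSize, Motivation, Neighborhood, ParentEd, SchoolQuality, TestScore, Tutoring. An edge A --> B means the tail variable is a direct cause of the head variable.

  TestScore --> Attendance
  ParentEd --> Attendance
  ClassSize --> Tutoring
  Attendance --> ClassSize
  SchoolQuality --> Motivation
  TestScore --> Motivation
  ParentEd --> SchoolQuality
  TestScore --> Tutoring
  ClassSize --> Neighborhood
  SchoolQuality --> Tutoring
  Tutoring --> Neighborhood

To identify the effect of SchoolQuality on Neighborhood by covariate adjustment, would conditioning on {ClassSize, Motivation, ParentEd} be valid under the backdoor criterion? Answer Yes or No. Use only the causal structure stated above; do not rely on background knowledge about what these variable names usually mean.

Backdoor paths from SchoolQuality to Neighborhood (paths whose first edge points into SchoolQuality):
  P1: SchoolQuality <- ParentEd -> Attendance <- TestScore -> Tutoring <- ClassSize -> Neighborhood
  P2: SchoolQuality <- ParentEd -> Attendance <- TestScore -> Tutoring -> Neighborhood
  P3: SchoolQuality <- ParentEd -> Attendance -> ClassSize -> Tutoring -> Neighborhood
  P4: SchoolQuality <- ParentEd -> Attendance -> ClassSize -> Neighborhood
Condition 1 (no descendant of SchoolQuality in the set): FAILS — Motivation is a descendant of SchoolQuality.
Condition 2 (every backdoor path blocked by {ClassSize, Motivation, ParentEd}):
  P1: blocked at fork node ParentEd ∈ conditioning set.
  P2: blocked at fork node ParentEd ∈ conditioning set.
  P3: blocked at fork node ParentEd ∈ conditioning set.
  P4: blocked at fork node ParentEd ∈ conditioning set.
{ClassSize, Motivation, ParentEd} does not satisfy the backdoor criterion.

No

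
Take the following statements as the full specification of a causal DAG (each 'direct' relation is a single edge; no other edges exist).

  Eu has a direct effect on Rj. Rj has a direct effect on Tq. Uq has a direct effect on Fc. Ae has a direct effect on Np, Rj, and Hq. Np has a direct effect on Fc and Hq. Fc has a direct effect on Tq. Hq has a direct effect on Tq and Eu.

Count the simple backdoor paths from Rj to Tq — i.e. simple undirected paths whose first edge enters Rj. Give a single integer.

A backdoor path from Rj to Tq is any simple undirected path whose first edge points into Rj (i.e. leaves Rj via a parent).
Parents of Rj: {Ae, Eu}.
Enumerating:
  P1: Rj <- Ae -> Np -> Hq -> Tq
  P2: Rj <- Ae -> Np -> Fc -> Tq
  P3: Rj <- Ae -> Hq <- Np -> Fc -> Tq
  P4: Rj <- Ae -> Hq -> Tq
  P5: Rj <- Eu <- Hq <- Ae -> Np -> Fc -> Tq
  P6: Rj <- Eu <- Hq <- Np -> Fc -> Tq
  P7: Rj <- Eu <- Hq -> Tq
That exhausts the simple backdoor paths. Count: 7.

7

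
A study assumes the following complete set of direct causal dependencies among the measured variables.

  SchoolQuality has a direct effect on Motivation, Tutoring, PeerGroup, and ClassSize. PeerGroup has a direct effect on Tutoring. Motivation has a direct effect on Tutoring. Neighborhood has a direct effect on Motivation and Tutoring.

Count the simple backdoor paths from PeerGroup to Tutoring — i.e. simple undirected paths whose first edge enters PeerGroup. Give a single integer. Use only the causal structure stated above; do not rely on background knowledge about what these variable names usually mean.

3

A backdoor path from PeerGroup to Tutoring is any simple undirected path whose first edge points into PeerGroup (i.e. leaves PeerGroup via a parent).
Parents of PeerGroup: {SchoolQuality}.
Enumerating:
  P1: PeerGroup <- SchoolQuality -> Motivation <- Neighborhood -> Tutoring
  P2: PeerGroup <- SchoolQuality -> Motivation -> Tutoring
  P3: PeerGroup <- SchoolQuality -> Tutoring
That exhausts the simple backdoor paths. Count: 3.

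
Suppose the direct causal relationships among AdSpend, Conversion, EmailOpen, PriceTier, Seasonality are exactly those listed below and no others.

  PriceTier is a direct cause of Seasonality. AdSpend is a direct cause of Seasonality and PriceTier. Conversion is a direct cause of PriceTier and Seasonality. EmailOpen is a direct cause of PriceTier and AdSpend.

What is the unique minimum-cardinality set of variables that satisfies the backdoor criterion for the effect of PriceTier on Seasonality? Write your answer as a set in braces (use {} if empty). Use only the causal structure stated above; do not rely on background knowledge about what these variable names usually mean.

{AdSpend, Conversion}

Variables eligible for adjustment (non-descendants of PriceTier, excluding PriceTier and Seasonality): {AdSpend, Conversion, EmailOpen}.
Backdoor paths from PriceTier to Seasonality:
  P1: PriceTier <- EmailOpen -> AdSpend -> Seasonality
  P2: PriceTier <- AdSpend -> Seasonality
  P3: PriceTier <- Conversion -> Seasonality
The empty set is not sufficient: P1 (PriceTier <- EmailOpen -> AdSpend -> Seasonality) has no collider blocking it and no conditioned non-collider, so it is open.
Try {AdSpend, Conversion}:
  P1: blocked at chain node AdSpend ∈ conditioning set.
  P2: blocked at fork node AdSpend ∈ conditioning set.
  P3: blocked at fork node Conversion ∈ conditioning set.
{AdSpend, Conversion} contains no descendant of PriceTier and blocks every backdoor path.
Every element of {AdSpend, Conversion} is needed (dropping AdSpend leaves P1 open; dropping Conversion leaves P3 open), so no proper subset is valid.
Among all size-2 subsets of the eligible variables, only {AdSpend, Conversion} blocks every backdoor path, so it is the unique smallest valid adjustment set.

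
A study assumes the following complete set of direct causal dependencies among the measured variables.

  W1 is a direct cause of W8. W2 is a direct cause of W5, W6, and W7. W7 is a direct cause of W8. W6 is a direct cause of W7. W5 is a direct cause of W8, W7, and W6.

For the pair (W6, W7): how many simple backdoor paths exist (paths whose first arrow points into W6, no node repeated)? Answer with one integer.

6

A backdoor path from W6 to W7 is any simple undirected path whose first edge points into W6 (i.e. leaves W6 via a parent).
Parents of W6: {W2, W5}.
Enumerating:
  P1: W6 <- W2 -> W5 -> W7
  P2: W6 <- W2 -> W5 -> W8 <- W7
  P3: W6 <- W2 -> W7
  P4: W6 <- W5 <- W2 -> W7
  P5: W6 <- W5 -> W7
  P6: W6 <- W5 -> W8 <- W7
That exhausts the simple backdoor paths. Count: 6.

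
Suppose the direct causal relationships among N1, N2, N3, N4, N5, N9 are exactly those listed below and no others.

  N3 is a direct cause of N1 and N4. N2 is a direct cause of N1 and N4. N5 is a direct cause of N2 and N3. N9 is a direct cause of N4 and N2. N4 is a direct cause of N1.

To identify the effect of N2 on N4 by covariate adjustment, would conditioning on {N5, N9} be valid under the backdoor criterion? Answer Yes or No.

Backdoor paths from N2 to N4 (paths whose first edge points into N2):
  P1: N2 <- N9 -> N4
  P2: N2 <- N5 -> N3 -> N4
  P3: N2 <- N5 -> N3 -> N1 <- N4
Condition 1 (no descendant of N2 in the set): holds — descendants of N2 are {N1, N4}; none are in {N5, N9}.
Condition 2 (every backdoor path blocked by {N5, N9}):
  P1: blocked at fork node N9 ∈ conditioning set.
  P2: blocked at fork node N5 ∈ conditioning set.
  P3: blocked at fork node N5 ∈ conditioning set.
{N5, N9} satisfies the backdoor criterion.

Yes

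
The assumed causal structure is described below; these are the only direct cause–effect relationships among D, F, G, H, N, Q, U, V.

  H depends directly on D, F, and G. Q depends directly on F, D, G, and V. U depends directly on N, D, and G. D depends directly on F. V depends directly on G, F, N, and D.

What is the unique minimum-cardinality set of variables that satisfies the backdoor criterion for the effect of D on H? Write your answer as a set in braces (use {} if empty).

{F}

Variables eligible for adjustment (non-descendants of D, excluding D and H): {F, G, N}.
Backdoor paths from D to H:
  P1: D <- F -> H
  P2: D <- F -> V <- N -> U <- G -> H
  P3: D <- F -> V <- G -> H
  P4: D <- F -> V -> Q <- G -> H
  P5: D <- F -> Q <- G -> H
  P6: D <- F -> Q <- V <- N -> U <- G -> H
  P7: D <- F -> Q <- V <- G -> H
The empty set is not sufficient: P1 (D <- F -> H) has no collider blocking it and no conditioned non-collider, so it is open.
Try {F}:
  P1: blocked at fork node F ∈ conditioning set.
  P2: blocked at fork node F ∈ conditioning set.
  P3: blocked at fork node F ∈ conditioning set.
  P4: blocked at fork node F ∈ conditioning set.
  P5: blocked at fork node F ∈ conditioning set.
  P6: blocked at fork node F ∈ conditioning set.
  P7: blocked at fork node F ∈ conditioning set.
{F} contains no descendant of D and blocks every backdoor path.
No other singleton works — e.g. {N} leaves P1 open — so {F} is the unique smallest valid adjustment set.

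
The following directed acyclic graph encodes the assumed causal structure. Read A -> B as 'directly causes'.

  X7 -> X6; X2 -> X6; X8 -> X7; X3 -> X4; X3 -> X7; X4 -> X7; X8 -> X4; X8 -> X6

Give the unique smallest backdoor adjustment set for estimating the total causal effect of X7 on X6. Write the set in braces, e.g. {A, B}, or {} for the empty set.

Variables eligible for adjustment (non-descendants of X7, excluding X7 and X6): {X2, X3, X4, X8}.
Backdoor paths from X7 to X6:
  P1: X7 <- X3 -> X4 <- X8 -> X6
  P2: X7 <- X8 -> X6
  P3: X7 <- X4 <- X8 -> X6
The empty set is not sufficient: P2 (X7 <- X8 -> X6) has no collider blocking it and no conditioned non-collider, so it is open.
Try {X8}:
  P1: blocked at collider X4 (neither it nor any descendant is in the conditioning set).
  P2: blocked at fork node X8 ∈ conditioning set.
  P3: blocked at fork node X8 ∈ conditioning set.
{X8} contains no descendant of X7 and blocks every backdoor path.
No other singleton works — e.g. {X2} leaves P2 open — so {X8} is the unique smallest valid adjustment set.

{X8}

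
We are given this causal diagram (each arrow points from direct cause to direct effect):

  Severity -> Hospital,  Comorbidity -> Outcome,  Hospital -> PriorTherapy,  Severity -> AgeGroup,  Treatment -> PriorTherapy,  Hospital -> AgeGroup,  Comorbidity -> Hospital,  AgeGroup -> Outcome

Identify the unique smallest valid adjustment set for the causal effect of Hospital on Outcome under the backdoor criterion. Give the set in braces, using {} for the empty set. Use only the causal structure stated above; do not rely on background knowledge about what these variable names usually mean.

Variables eligible for adjustment (non-descendants of Hospital, excluding Hospital and Outcome): {Comorbidity, Severity, Treatment}.
Backdoor paths from Hospital to Outcome:
  P1: Hospital <- Comorbidity -> Outcome
  P2: Hospital <- Severity -> AgeGroup -> Outcome
The empty set is not sufficient: P1 (Hospital <- Comorbidity -> Outcome) has no collider blocking it and no conditioned non-collider, so it is open.
Try {Comorbidity, Severity}:
  P1: blocked at fork node Comorbidity ∈ conditioning set.
  P2: blocked at fork node Severity ∈ conditioning set.
{Comorbidity, Severity} contains no descendant of Hospital and blocks every backdoor path.
Every element of {Comorbidity, Severity} is needed (dropping Comorbidity leaves P1 open; dropping Severity leaves P2 open), so no proper subset is valid.
Among all size-2 subsets of the eligible variables, only {Comorbidity, Severity} blocks every backdoor path, so it is the unique smallest valid adjustment set.

{Comorbidity, Severity}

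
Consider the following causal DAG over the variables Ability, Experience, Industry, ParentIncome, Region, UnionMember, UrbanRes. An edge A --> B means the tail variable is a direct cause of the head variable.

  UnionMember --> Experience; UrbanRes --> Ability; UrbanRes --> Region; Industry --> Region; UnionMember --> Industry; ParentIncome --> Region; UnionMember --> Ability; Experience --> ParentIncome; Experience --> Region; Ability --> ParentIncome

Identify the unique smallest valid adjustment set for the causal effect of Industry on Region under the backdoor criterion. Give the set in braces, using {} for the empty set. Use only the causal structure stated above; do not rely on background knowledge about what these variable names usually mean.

Variables eligible for adjustment (non-descendants of Industry, excluding Industry and Region): {Ability, Experience, ParentIncome, UnionMember, UrbanRes}.
Backdoor paths from Industry to Region:
  P1: Industry <- UnionMember -> Experience -> ParentIncome <- Ability <- UrbanRes -> Region
  P2: Industry <- UnionMember -> Experience -> ParentIncome -> Region
  P3: Industry <- UnionMember -> Experience -> Region
  P4: Industry <- UnionMember -> Ability <- UrbanRes -> Region
  P5: Industry <- UnionMember -> Ability -> ParentIncome <- Experience -> Region
  P6: Industry <- UnionMember -> Ability -> ParentIncome -> Region
The empty set is not sufficient: P2 (Industry <- UnionMember -> Experience -> ParentIncome -> Region) has no collider blocking it and no conditioned non-collider, so it is open.
Try {UnionMember}:
  P1: blocked at fork node UnionMember ∈ conditioning set.
  P2: blocked at fork node UnionMember ∈ conditioning set.
  P3: blocked at fork node UnionMember ∈ conditioning set.
  P4: blocked at fork node UnionMember ∈ conditioning set.
  P5: blocked at fork node UnionMember ∈ conditioning set.
  P6: blocked at fork node UnionMember ∈ conditioning set.
{UnionMember} contains no descendant of Industry and blocks every backdoor path.
No other singleton works — e.g. {Experience} leaves P6 open — so {UnionMember} is the unique smallest valid adjustment set.

{UnionMember}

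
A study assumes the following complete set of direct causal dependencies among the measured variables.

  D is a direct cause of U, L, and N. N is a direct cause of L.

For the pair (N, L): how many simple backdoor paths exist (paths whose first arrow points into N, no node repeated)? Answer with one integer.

1

A backdoor path from N to L is any simple undirected path whose first edge points into N (i.e. leaves N via a parent).
Parents of N: {D}.
Enumerating:
  P1: N <- D -> L
That exhausts the simple backdoor paths. Count: 1.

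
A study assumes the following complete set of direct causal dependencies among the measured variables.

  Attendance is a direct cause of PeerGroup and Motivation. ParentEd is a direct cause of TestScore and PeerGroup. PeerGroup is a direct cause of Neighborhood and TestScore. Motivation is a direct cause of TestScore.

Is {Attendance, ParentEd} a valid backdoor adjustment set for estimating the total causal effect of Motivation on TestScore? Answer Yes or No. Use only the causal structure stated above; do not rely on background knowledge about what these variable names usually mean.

Yes

Backdoor paths from Motivation to TestScore (paths whose first edge points into Motivation):
  P1: Motivation <- Attendance -> PeerGroup <- ParentEd -> TestScore
  P2: Motivation <- Attendance -> PeerGroup -> TestScore
Condition 1 (no descendant of Motivation in the set): holds — descendants of Motivation are {TestScore}; none are in {Attendance, ParentEd}.
Condition 2 (every backdoor path blocked by {Attendance, ParentEd}):
  P1: blocked at fork node Attendance ∈ conditioning set.
  P2: blocked at fork node Attendance ∈ conditioning set.
{Attendance, ParentEd} satisfies the backdoor criterion.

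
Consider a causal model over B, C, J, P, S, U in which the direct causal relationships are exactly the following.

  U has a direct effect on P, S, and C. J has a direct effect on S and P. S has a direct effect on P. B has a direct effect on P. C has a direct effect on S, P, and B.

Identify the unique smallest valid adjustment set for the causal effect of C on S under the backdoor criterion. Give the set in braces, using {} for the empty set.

{U}

Variables eligible for adjustment (non-descendants of C, excluding C and S): {J, U}.
Backdoor paths from C to S:
  P1: C <- U -> S
  P2: C <- U -> P <- J -> S
  P3: C <- U -> P <- S
The empty set is not sufficient: P1 (C <- U -> S) has no collider blocking it and no conditioned non-collider, so it is open.
Try {U}:
  P1: blocked at fork node U ∈ conditioning set.
  P2: blocked at fork node U ∈ conditioning set.
  P3: blocked at fork node U ∈ conditioning set.
{U} contains no descendant of C and blocks every backdoor path.
No other singleton works — e.g. {J} leaves P1 open — so {U} is the unique smallest valid adjustment set.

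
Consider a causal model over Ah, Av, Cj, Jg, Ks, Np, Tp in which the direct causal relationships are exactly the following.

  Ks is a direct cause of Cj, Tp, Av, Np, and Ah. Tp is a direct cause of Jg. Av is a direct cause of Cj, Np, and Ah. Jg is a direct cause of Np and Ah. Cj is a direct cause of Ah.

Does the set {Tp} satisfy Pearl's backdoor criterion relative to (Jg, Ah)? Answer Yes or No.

Yes

Backdoor paths from Jg to Ah (paths whose first edge points into Jg):
  P1: Jg <- Tp <- Ks -> Av -> Cj -> Ah
  P2: Jg <- Tp <- Ks -> Av -> Ah
  P3: Jg <- Tp <- Ks -> Cj <- Av -> Ah
  P4: Jg <- Tp <- Ks -> Cj -> Ah
  P5: Jg <- Tp <- Ks -> Np <- Av -> Cj -> Ah
  P6: Jg <- Tp <- Ks -> Np <- Av -> Ah
  P7: Jg <- Tp <- Ks -> Ah
Condition 1 (no descendant of Jg in the set): holds — descendants of Jg are {Ah, Np}; none are in {Tp}.
Condition 2 (every backdoor path blocked by {Tp}):
  P1: blocked at chain node Tp ∈ conditioning set.
  P2: blocked at chain node Tp ∈ conditioning set.
  P3: blocked at chain node Tp ∈ conditioning set.
  P4: blocked at chain node Tp ∈ conditioning set.
  P5: blocked at chain node Tp ∈ conditioning set.
  P6: blocked at chain node Tp ∈ conditioning set.
  P7: blocked at chain node Tp ∈ conditioning set.
{Tp} satisfies the backdoor criterion.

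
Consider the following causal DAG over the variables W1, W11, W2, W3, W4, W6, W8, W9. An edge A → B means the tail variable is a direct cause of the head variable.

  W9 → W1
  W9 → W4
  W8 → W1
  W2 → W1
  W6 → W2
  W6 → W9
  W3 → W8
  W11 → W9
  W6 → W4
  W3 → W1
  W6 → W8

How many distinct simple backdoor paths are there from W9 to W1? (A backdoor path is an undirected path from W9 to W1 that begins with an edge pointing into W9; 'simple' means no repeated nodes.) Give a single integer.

3

A backdoor path from W9 to W1 is any simple undirected path whose first edge points into W9 (i.e. leaves W9 via a parent).
Parents of W9: {W11, W6}.
Enumerating:
  P1: W9 <- W6 -> W2 -> W1
  P2: W9 <- W6 -> W8 <- W3 -> W1
  P3: W9 <- W6 -> W8 -> W1
That exhausts the simple backdoor paths. Count: 3.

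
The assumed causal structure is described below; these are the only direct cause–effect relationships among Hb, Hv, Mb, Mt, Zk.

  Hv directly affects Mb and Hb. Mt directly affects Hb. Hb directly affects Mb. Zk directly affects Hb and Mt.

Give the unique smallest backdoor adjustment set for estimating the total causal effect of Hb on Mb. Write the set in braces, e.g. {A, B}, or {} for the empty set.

{Hv}

Variables eligible for adjustment (non-descendants of Hb, excluding Hb and Mb): {Hv, Mt, Zk}.
Backdoor paths from Hb to Mb:
  P1: Hb <- Hv -> Mb
The empty set is not sufficient: P1 (Hb <- Hv -> Mb) has no collider blocking it and no conditioned non-collider, so it is open.
Try {Hv}:
  P1: blocked at fork node Hv ∈ conditioning set.
{Hv} contains no descendant of Hb and blocks every backdoor path.
No other singleton works — e.g. {Zk} leaves P1 open — so {Hv} is the unique smallest valid adjustment set.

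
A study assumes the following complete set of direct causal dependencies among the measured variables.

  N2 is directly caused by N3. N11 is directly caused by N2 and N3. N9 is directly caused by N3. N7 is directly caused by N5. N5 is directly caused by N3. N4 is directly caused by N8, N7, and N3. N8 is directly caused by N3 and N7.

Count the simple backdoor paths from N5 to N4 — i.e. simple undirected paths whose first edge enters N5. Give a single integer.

3

A backdoor path from N5 to N4 is any simple undirected path whose first edge points into N5 (i.e. leaves N5 via a parent).
Parents of N5: {N3}.
Enumerating:
  P1: N5 <- N3 -> N8 <- N7 -> N4
  P2: N5 <- N3 -> N8 -> N4
  P3: N5 <- N3 -> N4
That exhausts the simple backdoor paths. Count: 3.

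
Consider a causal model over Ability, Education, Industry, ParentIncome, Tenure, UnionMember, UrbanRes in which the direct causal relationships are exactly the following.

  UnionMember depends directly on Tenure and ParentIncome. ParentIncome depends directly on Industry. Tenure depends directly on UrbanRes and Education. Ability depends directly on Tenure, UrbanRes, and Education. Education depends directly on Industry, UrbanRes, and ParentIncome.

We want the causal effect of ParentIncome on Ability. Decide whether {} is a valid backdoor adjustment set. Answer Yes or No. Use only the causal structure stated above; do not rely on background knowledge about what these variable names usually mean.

Backdoor paths from ParentIncome to Ability (paths whose first edge points into ParentIncome):
  P1: ParentIncome <- Industry -> Education <- UrbanRes -> Tenure -> Ability
  P2: ParentIncome <- Industry -> Education <- UrbanRes -> Ability
  P3: ParentIncome <- Industry -> Education -> Tenure <- UrbanRes -> Ability
  P4: ParentIncome <- Industry -> Education -> Tenure -> Ability
  P5: ParentIncome <- Industry -> Education -> Ability
Condition 1 (no descendant of ParentIncome in the set): holds — descendants of ParentIncome are {Ability, Education, Tenure, UnionMember}; none are in {}.
Condition 2 (every backdoor path blocked by {}):
  P1: blocked at collider Education (neither it nor any descendant is in the conditioning set).
  P2: blocked at collider Education (neither it nor any descendant is in the conditioning set).
  P3: blocked at collider Tenure (neither it nor any descendant is in the conditioning set).
  P4: open — no interior node is in the conditioning set.
  P5: open — no interior node is in the conditioning set.
{} does not satisfy the backdoor criterion.

No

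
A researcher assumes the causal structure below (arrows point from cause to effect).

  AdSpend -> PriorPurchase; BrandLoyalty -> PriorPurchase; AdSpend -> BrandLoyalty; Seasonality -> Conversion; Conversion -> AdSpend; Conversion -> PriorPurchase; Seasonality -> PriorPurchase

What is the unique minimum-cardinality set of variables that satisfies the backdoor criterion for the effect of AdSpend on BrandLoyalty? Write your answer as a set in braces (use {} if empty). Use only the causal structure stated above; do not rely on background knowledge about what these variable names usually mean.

{}

Variables eligible for adjustment (non-descendants of AdSpend, excluding AdSpend and BrandLoyalty): {Conversion, Seasonality}.
Backdoor paths from AdSpend to BrandLoyalty:
  P1: AdSpend <- Conversion <- Seasonality -> PriorPurchase <- BrandLoyalty
  P2: AdSpend <- Conversion -> PriorPurchase <- BrandLoyalty
Each backdoor path contains an unconditioned collider, so every path is already blocked with the empty conditioning set:
  P1: blocked at collider PriorPurchase (neither it nor any descendant is in the conditioning set).
  P2: blocked at collider PriorPurchase (neither it nor any descendant is in the conditioning set).
The empty set is therefore the unique smallest valid set.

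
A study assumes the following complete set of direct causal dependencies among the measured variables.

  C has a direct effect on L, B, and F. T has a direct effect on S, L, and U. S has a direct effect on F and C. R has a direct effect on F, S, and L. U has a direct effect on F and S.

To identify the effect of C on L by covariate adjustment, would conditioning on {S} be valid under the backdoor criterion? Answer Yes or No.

Yes

Backdoor paths from C to L (paths whose first edge points into C):
  P1: C <- S <- R -> F <- U <- T -> L
  P2: C <- S <- R -> L
  P3: C <- S <- T -> U -> F <- R -> L
  P4: C <- S <- T -> L
  P5: C <- S <- U <- T -> L
  P6: C <- S <- U -> F <- R -> L
  P7: C <- S -> F <- R -> L
  P8: C <- S -> F <- U <- T -> L
Condition 1 (no descendant of C in the set): holds — descendants of C are {B, F, L}; none are in {S}.
Condition 2 (every backdoor path blocked by {S}):
  P1: blocked at chain node S ∈ conditioning set.
  P2: blocked at chain node S ∈ conditioning set.
  P3: blocked at chain node S ∈ conditioning set.
  P4: blocked at chain node S ∈ conditioning set.
  P5: blocked at chain node S ∈ conditioning set.
  P6: blocked at chain node S ∈ conditioning set.
  P7: blocked at fork node S ∈ conditioning set.
  P8: blocked at fork node S ∈ conditioning set.
{S} satisfies the backdoor criterion.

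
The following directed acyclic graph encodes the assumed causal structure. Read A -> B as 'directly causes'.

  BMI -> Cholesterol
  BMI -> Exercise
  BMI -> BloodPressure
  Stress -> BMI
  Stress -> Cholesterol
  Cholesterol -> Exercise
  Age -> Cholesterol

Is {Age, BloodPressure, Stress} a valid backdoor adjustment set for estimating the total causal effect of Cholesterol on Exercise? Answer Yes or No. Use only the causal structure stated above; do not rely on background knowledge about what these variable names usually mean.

Backdoor paths from Cholesterol to Exercise (paths whose first edge points into Cholesterol):
  P1: Cholesterol <- Stress -> BMI -> Exercise
  P2: Cholesterol <- BMI -> Exercise
Condition 1 (no descendant of Cholesterol in the set): holds — descendants of Cholesterol are {Exercise}; none are in {Age, BloodPressure, Stress}.
Condition 2 (every backdoor path blocked by {Age, BloodPressure, Stress}):
  P1: blocked at fork node Stress ∈ conditioning set.
  P2: open — no interior node is in the conditioning set.
{Age, BloodPressure, Stress} does not satisfy the backdoor criterion.

No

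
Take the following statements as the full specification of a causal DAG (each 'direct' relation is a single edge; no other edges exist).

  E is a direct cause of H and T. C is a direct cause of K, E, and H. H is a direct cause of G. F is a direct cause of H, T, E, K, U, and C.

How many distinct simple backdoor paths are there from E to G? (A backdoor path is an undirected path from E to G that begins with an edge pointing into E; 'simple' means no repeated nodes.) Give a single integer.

A backdoor path from E to G is any simple undirected path whose first edge points into E (i.e. leaves E via a parent).
Parents of E: {C, F}.
Enumerating:
  P1: E <- F -> C -> H -> G
  P2: E <- F -> K <- C -> H -> G
  P3: E <- F -> H -> G
  P4: E <- C <- F -> H -> G
  P5: E <- C -> K <- F -> H -> G
  P6: E <- C -> H -> G
That exhausts the simple backdoor paths. Count: 6.

6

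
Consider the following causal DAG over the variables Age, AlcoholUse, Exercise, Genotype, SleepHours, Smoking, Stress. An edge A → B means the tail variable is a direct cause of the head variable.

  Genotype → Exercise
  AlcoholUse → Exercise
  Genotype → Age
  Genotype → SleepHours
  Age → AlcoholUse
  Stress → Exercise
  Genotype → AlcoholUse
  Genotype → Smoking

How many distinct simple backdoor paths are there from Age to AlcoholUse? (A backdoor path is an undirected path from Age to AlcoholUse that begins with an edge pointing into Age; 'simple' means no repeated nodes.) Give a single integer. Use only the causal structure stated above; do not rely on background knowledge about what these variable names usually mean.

2

A backdoor path from Age to AlcoholUse is any simple undirected path whose first edge points into Age (i.e. leaves Age via a parent).
Parents of Age: {Genotype}.
Enumerating:
  P1: Age <- Genotype -> AlcoholUse
  P2: Age <- Genotype -> Exercise <- AlcoholUse
That exhausts the simple backdoor paths. Count: 2.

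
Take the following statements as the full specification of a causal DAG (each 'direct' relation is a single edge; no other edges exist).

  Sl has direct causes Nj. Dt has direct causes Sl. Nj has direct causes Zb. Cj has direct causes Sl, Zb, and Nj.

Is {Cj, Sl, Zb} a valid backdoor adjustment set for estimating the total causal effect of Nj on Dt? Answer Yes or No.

No

Backdoor paths from Nj to Dt (paths whose first edge points into Nj):
  P1: Nj <- Zb -> Cj <- Sl -> Dt
Condition 1 (no descendant of Nj in the set): FAILS — Cj and Sl are descendants of Nj.
Condition 2 (every backdoor path blocked by {Cj, Sl, Zb}):
  P1: blocked at fork node Zb ∈ conditioning set.
{Cj, Sl, Zb} does not satisfy the backdoor criterion.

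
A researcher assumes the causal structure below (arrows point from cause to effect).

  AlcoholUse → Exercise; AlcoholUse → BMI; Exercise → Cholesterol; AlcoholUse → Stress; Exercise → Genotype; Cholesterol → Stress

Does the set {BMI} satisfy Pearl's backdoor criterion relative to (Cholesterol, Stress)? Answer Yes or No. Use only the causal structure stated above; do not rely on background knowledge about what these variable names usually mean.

No

Backdoor paths from Cholesterol to Stress (paths whose first edge points into Cholesterol):
  P1: Cholesterol <- Exercise <- AlcoholUse -> Stress
Condition 1 (no descendant of Cholesterol in the set): holds — descendants of Cholesterol are {Stress}; none are in {BMI}.
Condition 2 (every backdoor path blocked by {BMI}):
  P1: open — no interior node is in the conditioning set.
{BMI} does not satisfy the backdoor criterion.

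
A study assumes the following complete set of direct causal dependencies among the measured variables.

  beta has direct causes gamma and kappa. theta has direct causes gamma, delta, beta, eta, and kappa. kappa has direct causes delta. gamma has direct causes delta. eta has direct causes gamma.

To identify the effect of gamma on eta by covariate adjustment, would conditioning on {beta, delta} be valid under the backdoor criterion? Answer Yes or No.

Backdoor paths from gamma to eta (paths whose first edge points into gamma):
  P1: gamma <- delta -> kappa -> beta -> theta <- eta
  P2: gamma <- delta -> kappa -> theta <- eta
  P3: gamma <- delta -> theta <- eta
Condition 1 (no descendant of gamma in the set): FAILS — beta is a descendant of gamma.
Condition 2 (every backdoor path blocked by {beta, delta}):
  P1: blocked at fork node delta ∈ conditioning set.
  P2: blocked at fork node delta ∈ conditioning set.
  P3: blocked at fork node delta ∈ conditioning set.
{beta, delta} does not satisfy the backdoor criterion.

No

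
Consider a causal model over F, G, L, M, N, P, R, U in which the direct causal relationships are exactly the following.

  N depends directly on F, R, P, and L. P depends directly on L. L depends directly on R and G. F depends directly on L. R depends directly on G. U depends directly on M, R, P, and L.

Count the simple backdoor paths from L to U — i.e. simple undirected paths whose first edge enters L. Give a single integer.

A backdoor path from L to U is any simple undirected path whose first edge points into L (i.e. leaves L via a parent).
Parents of L: {G, R}.
Enumerating:
  P1: L <- G -> R -> N <- P -> U
  P2: L <- G -> R -> U
  P3: L <- R -> N <- P -> U
  P4: L <- R -> U
That exhausts the simple backdoor paths. Count: 4.

4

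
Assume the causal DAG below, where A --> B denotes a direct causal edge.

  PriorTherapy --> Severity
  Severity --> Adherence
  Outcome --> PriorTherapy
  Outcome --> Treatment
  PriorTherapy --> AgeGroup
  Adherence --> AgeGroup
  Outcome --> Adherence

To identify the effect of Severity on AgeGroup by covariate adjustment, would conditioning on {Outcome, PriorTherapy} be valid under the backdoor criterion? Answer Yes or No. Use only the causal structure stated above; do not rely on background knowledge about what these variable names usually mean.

Backdoor paths from Severity to AgeGroup (paths whose first edge points into Severity):
  P1: Severity <- PriorTherapy <- Outcome -> Adherence -> AgeGroup
  P2: Severity <- PriorTherapy -> AgeGroup
Condition 1 (no descendant of Severity in the set): holds — descendants of Severity are {Adherence, AgeGroup}; none are in {Outcome, PriorTherapy}.
Condition 2 (every backdoor path blocked by {Outcome, PriorTherapy}):
  P1: blocked at chain node PriorTherapy ∈ conditioning set.
  P2: blocked at fork node PriorTherapy ∈ conditioning set.
{Outcome, PriorTherapy} satisfies the backdoor criterion.

Yes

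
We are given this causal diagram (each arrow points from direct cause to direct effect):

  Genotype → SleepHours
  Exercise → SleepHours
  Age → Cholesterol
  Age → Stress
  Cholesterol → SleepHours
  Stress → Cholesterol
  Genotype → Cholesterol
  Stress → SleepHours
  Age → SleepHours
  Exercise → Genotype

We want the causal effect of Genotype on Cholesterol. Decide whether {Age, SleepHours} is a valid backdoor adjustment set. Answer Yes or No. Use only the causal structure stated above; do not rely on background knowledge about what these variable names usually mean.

Backdoor paths from Genotype to Cholesterol (paths whose first edge points into Genotype):
  P1: Genotype <- Exercise -> SleepHours <- Age -> Stress -> Cholesterol
  P2: Genotype <- Exercise -> SleepHours <- Age -> Cholesterol
  P3: Genotype <- Exercise -> SleepHours <- Stress <- Age -> Cholesterol
  P4: Genotype <- Exercise -> SleepHours <- Stress -> Cholesterol
  P5: Genotype <- Exercise -> SleepHours <- Cholesterol
Condition 1 (no descendant of Genotype in the set): FAILS — SleepHours is a descendant of Genotype.
Condition 2 (every backdoor path blocked by {Age, SleepHours}):
  P1: blocked at fork node Age ∈ conditioning set.
  P2: blocked at fork node Age ∈ conditioning set.
  P3: blocked at fork node Age ∈ conditioning set.
  P4: open — collider(s) SleepHours are conditioned on (or have a conditioned descendant) and no non-collider on the path is in the set.
  P5: open — collider(s) SleepHours are conditioned on (or have a conditioned descendant) and no non-collider on the path is in the set.
{Age, SleepHours} does not satisfy the backdoor criterion.

No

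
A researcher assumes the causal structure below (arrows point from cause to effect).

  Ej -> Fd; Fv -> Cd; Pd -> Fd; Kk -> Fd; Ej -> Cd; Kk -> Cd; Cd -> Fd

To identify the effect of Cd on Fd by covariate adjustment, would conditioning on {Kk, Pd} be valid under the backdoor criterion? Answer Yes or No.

No

Backdoor paths from Cd to Fd (paths whose first edge points into Cd):
  P1: Cd <- Kk -> Fd
  P2: Cd <- Ej -> Fd
Condition 1 (no descendant of Cd in the set): holds — descendants of Cd are {Fd}; none are in {Kk, Pd}.
Condition 2 (every backdoor path blocked by {Kk, Pd}):
  P1: blocked at fork node Kk ∈ conditioning set.
  P2: open — no interior node is in the conditioning set.
{Kk, Pd} does not satisfy the backdoor criterion.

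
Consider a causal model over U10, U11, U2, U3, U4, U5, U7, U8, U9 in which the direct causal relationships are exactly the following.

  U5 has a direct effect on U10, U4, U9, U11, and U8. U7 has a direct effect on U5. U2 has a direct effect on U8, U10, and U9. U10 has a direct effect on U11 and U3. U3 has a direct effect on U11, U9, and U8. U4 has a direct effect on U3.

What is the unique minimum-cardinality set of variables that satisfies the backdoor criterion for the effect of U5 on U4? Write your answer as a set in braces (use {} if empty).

Variables eligible for adjustment (non-descendants of U5, excluding U5 and U4): {U2, U7}.
Backdoor paths from U5 to U4:
  (none)
With no backdoor paths the empty set already satisfies the criterion, and it is trivially minimal.

{}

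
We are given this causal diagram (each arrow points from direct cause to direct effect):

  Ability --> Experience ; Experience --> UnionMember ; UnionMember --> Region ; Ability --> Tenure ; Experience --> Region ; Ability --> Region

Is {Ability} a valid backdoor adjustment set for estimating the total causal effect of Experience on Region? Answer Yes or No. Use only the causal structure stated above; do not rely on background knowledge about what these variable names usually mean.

Yes

Backdoor paths from Experience to Region (paths whose first edge points into Experience):
  P1: Experience <- Ability -> Region
Condition 1 (no descendant of Experience in the set): holds — descendants of Experience are {Region, UnionMember}; none are in {Ability}.
Condition 2 (every backdoor path blocked by {Ability}):
  P1: blocked at fork node Ability ∈ conditioning set.
{Ability} satisfies the backdoor criterion.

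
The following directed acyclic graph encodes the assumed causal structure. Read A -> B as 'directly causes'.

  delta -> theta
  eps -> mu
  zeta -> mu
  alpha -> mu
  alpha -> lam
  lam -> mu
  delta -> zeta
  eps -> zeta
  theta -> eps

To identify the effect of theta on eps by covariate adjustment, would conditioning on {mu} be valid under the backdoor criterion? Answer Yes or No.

Backdoor paths from theta to eps (paths whose first edge points into theta):
  P1: theta <- delta -> zeta <- eps
  P2: theta <- delta -> zeta -> mu <- eps
Condition 1 (no descendant of theta in the set): FAILS — mu is a descendant of theta.
Condition 2 (every backdoor path blocked by {mu}):
  P1: open — collider(s) zeta are conditioned on (or have a conditioned descendant) and no non-collider on the path is in the set.
  P2: open — collider(s) mu are conditioned on (or have a conditioned descendant) and no non-collider on the path is in the set.
{mu} does not satisfy the backdoor criterion.

No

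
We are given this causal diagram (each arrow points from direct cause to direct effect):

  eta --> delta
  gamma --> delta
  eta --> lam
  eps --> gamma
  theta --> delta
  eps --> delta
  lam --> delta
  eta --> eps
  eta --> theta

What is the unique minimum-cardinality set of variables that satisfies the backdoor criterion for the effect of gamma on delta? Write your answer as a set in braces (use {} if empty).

Variables eligible for adjustment (non-descendants of gamma, excluding gamma and delta): {eps, eta, lam, theta}.
Backdoor paths from gamma to delta:
  P1: gamma <- eps <- eta -> lam -> delta
  P2: gamma <- eps <- eta -> theta -> delta
  P3: gamma <- eps <- eta -> delta
  P4: gamma <- eps -> delta
The empty set is not sufficient: P1 (gamma <- eps <- eta -> lam -> delta) has no collider blocking it and no conditioned non-collider, so it is open.
Try {eps}:
  P1: blocked at chain node eps ∈ conditioning set.
  P2: blocked at chain node eps ∈ conditioning set.
  P3: blocked at chain node eps ∈ conditioning set.
  P4: blocked at fork node eps ∈ conditioning set.
{eps} contains no descendant of gamma and blocks every backdoor path.
No other singleton works — e.g. {eta} leaves P4 open — so {eps} is the unique smallest valid adjustment set.

{eps}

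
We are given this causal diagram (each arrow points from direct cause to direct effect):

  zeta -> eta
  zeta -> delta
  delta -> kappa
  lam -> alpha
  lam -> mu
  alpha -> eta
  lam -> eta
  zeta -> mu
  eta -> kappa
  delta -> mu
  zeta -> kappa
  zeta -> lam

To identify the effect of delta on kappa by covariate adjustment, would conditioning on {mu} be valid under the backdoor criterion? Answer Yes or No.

No

Backdoor paths from delta to kappa (paths whose first edge points into delta):
  P1: delta <- zeta -> lam -> alpha -> eta -> kappa
  P2: delta <- zeta -> lam -> eta -> kappa
  P3: delta <- zeta -> eta -> kappa
  P4: delta <- zeta -> kappa
  P5: delta <- zeta -> mu <- lam -> alpha -> eta -> kappa
  P6: delta <- zeta -> mu <- lam -> eta -> kappa
Condition 1 (no descendant of delta in the set): FAILS — mu is a descendant of delta.
Condition 2 (every backdoor path blocked by {mu}):
  P1: open — no interior node is in the conditioning set.
  P2: open — no interior node is in the conditioning set.
  P3: open — no interior node is in the conditioning set.
  P4: open — no interior node is in the conditioning set.
  P5: open — collider(s) mu are conditioned on (or have a conditioned descendant) and no non-collider on the path is in the set.
  P6: open — collider(s) mu are conditioned on (or have a conditioned descendant) and no non-collider on the path is in the set.
{mu} does not satisfy the backdoor criterion.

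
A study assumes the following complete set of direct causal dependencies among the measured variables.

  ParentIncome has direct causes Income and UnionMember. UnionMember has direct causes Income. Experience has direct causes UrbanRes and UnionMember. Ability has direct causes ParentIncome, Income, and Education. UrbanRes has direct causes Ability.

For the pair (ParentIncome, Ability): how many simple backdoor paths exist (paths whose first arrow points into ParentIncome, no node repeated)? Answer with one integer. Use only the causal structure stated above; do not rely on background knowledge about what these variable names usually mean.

4

A backdoor path from ParentIncome to Ability is any simple undirected path whose first edge points into ParentIncome (i.e. leaves ParentIncome via a parent).
Parents of ParentIncome: {Income, UnionMember}.
Enumerating:
  P1: ParentIncome <- Income -> UnionMember -> Experience <- UrbanRes <- Ability
  P2: ParentIncome <- Income -> Ability
  P3: ParentIncome <- UnionMember <- Income -> Ability
  P4: ParentIncome <- UnionMember -> Experience <- UrbanRes <- Ability
That exhausts the simple backdoor paths. Count: 4.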